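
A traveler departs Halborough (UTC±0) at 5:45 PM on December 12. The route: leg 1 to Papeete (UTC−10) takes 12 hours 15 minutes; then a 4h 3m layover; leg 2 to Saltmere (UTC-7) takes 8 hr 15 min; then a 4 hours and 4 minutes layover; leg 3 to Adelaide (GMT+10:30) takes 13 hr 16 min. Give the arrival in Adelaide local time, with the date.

Halborough is at UTC+0, so departure is already 5:45 PM UTC on Dec 12.
Add 12 hours 15 minutes leg 1 → 6:00 AM UTC (Dec 13).
Add 4 hours and 3 minutes layover in Papeete → 10:03 AM UTC.
Add 8 hours and 15 minutes leg 2 → 6:18 PM UTC.
Add 4 hours and 4 minutes layover in Saltmere → 10:22 PM UTC.
Add 13 hours 16 minutes leg 3 → 11:38 AM UTC (Dec 14).
Adelaide is UTC+10:30, so local arrival = 11:38 AM + 10:30 = 10:08 PM on Dec 14.

10:08 PM on December 14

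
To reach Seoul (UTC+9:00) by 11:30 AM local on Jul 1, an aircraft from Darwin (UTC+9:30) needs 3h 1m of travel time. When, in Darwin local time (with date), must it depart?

8:59 AM on Jul 1

Target arrival in UTC: 11:30 AM − 9:00 = 2:30 AM on Jul 1.
Subtract 3 hours and 1 minute → departure 11:29 PM UTC on Jun 30.
Darwin is UTC+9:30: 11:29 PM + 9:30 = 8:59 AM on Jul 1.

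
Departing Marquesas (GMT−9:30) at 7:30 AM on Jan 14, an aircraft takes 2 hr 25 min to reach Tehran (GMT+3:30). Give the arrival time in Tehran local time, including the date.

10:55 PM on Jan 14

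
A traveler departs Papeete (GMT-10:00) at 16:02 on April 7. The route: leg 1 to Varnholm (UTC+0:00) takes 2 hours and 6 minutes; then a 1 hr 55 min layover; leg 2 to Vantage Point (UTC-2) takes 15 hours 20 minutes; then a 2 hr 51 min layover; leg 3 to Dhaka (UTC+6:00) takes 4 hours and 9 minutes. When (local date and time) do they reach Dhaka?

10:23 on Apr 9

Convert departure to UTC: 16:02 + 10:00 = 02:02 UTC on Apr 8.
Add 2 hours and 6 minutes leg 1 → 04:08 UTC.
Add 1 hour and 55 minutes layover in Varnholm → 06:03 UTC.
Add 15 hours 20 minutes leg 2 → 21:23 UTC.
Add 2 hours 51 minutes layover in Vantage Point → 00:14 UTC (Apr 9).
Add 4 hours and 9 minutes leg 3 → 04:23 UTC.
Dhaka is UTC+6:00, so local arrival = 04:23 + 6:00 = 10:23 on Apr 9.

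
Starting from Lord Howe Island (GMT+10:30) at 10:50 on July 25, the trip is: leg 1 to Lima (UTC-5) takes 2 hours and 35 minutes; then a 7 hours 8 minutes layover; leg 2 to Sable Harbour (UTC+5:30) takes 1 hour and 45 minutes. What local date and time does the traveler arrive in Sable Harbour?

17:18 on Jul 25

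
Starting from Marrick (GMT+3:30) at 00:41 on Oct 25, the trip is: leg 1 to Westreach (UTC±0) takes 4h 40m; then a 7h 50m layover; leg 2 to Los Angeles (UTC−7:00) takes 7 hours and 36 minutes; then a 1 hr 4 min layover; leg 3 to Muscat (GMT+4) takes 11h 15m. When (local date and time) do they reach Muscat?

Convert departure to UTC: 00:41 − 3:30 = 21:11 UTC on Oct 24.
Add 4 hours 40 minutes leg 1 → 01:51 UTC (Oct 25).
Add 7 hours 50 minutes layover in Westreach → 09:41 UTC.
Add 7 hours 36 minutes leg 2 → 17:17 UTC.
Add 1 hour and 4 minutes layover in Los Angeles → 18:21 UTC.
Add 11 hours 15 minutes leg 3 → 05:36 UTC (Oct 26).
Muscat is UTC+4:00, so local arrival = 05:36 + 4:00 = 09:36 on Oct 26.

09:36 on October 26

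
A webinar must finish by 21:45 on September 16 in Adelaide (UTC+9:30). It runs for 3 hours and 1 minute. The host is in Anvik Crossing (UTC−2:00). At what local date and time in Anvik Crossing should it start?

07:14 on September 16

Target end time in UTC: 21:45 − 9:30 = 12:15 on Sep 16.
Subtract 3 hours and 1 minute → start 09:14 UTC on Sep 16.
Anvik Crossing is UTC−2:00: 09:14 − 2:00 = 07:14 on Sep 16.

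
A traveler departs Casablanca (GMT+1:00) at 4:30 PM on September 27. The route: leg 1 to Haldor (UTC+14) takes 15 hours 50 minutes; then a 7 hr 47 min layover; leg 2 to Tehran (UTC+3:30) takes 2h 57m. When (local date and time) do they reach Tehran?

Convert departure to UTC: 4:30 PM − 1:00 = 3:30 PM UTC on Sep 27.
Add 15 hours 50 minutes leg 1 → 7:20 AM UTC (Sep 28).
Add 7 hours 47 minutes layover in Haldor → 3:07 PM UTC.
Add 2 hours and 57 minutes leg 2 → 6:04 PM UTC.
Tehran is UTC+3:30, so local arrival = 6:04 PM + 3:30 = 9:34 PM on Sep 28.

9:34 PM on Sep 28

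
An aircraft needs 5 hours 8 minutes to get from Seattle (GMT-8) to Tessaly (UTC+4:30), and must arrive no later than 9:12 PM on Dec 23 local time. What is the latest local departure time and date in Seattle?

3:34 AM on December 23

Target arrival in UTC: 9:12 PM − 4:30 = 4:42 PM on Dec 23.
Subtract 5 hours and 8 minutes → departure 11:34 AM UTC on Dec 23.
Seattle is UTC−8:00: 11:34 AM − 8:00 = 3:34 AM on Dec 23.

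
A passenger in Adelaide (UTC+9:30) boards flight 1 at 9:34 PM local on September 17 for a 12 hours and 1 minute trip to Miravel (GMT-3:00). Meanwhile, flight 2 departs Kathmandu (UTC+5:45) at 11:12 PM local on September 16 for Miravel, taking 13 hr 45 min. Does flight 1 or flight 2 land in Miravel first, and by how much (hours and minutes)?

Flight 1 in UTC: 9:34 PM − 9:30 = 12:04 PM on Sep 17.
+12 hours 1 minute → arrive 12:05 AM UTC on Sep 18.
Flight 2 in UTC: 11:12 PM − 5:45 = 5:27 PM on Sep 16.
+13 hours and 45 minutes → arrive 7:12 AM UTC on Sep 17.
Flight 2 lands earlier by 16 hours 53 minutes.

the second, by 16 hours 53 minutes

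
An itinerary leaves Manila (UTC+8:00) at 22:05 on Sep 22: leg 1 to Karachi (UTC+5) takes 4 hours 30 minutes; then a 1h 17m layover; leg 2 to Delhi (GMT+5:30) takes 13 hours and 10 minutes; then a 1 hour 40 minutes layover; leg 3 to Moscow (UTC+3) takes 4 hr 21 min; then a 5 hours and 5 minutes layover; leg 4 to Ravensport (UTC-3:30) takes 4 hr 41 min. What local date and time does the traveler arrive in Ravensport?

Convert departure to UTC: 22:05 − 8:00 = 14:05 UTC on Sep 22.
Add 4 hours and 30 minutes leg 1 → 18:35 UTC.
Add 1 hour 17 minutes layover in Karachi → 19:52 UTC.
Add 13 hours 10 minutes leg 2 → 09:02 UTC (Sep 23).
Add 1 hour and 40 minutes layover in Delhi → 10:42 UTC.
Add 4 hours and 21 minutes leg 3 → 15:03 UTC.
Add 5 hours 5 minutes layover in Moscow → 20:08 UTC.
Add 4 hours and 41 minutes leg 4 → 00:49 UTC (Sep 24).
Ravensport is UTC−3:30, so local arrival = 00:49 − 3:30 = 21:19 on Sep 23.

21:19 on September 23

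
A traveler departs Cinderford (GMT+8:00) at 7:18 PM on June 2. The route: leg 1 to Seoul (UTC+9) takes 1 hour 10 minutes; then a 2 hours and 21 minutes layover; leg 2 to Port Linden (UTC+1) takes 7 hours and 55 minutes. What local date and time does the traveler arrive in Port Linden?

Convert departure to UTC: 7:18 PM − 8:00 = 11:18 AM UTC on Jun 2.
Add 1 hour and 10 minutes leg 1 → 12:28 PM UTC.
Add 2 hours 21 minutes layover in Seoul → 2:49 PM UTC.
Add 7 hours 55 minutes leg 2 → 10:44 PM UTC.
Port Linden is UTC+1:00, so local arrival = 10:44 PM + 1:00 = 11:44 PM on Jun 2.

11:44 PM on June 2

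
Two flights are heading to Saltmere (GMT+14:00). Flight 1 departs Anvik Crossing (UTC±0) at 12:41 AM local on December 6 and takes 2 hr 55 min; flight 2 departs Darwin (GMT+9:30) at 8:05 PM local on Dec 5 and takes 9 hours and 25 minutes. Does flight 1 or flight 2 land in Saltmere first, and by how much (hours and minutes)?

the second, by 7 hours 36 minutes

Flight 1 departs at 12:41 AM UTC (Dec 6).
+2 hours and 55 minutes → arrive 3:36 AM UTC on Dec 6.
Flight 2 in UTC: 8:05 PM − 9:30 = 10:35 AM on Dec 5.
+9 hours 25 minutes → arrive 8:00 PM UTC on Dec 5.
Flight 2 lands earlier by 7 hours 36 minutes.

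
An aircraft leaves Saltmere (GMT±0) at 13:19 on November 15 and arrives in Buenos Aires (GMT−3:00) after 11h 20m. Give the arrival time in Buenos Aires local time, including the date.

Saltmere is at UTC+0, so departure is already 13:19 UTC on Nov 15.
Add 11 hours 20 minutes travel time → 00:39 UTC (Nov 16).
Buenos Aires is UTC−3:00, so local arrival = 00:39 − 3:00 = 21:39 on Nov 15.

21:39 on Nov 15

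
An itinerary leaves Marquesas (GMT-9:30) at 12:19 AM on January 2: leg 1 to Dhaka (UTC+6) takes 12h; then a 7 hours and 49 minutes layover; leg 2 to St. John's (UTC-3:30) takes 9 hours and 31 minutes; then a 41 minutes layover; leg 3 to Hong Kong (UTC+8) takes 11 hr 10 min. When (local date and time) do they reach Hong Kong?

Convert departure to UTC: 12:19 AM + 9:30 = 9:49 AM UTC on Jan 2.
Add 12 hours leg 1 → 9:49 PM UTC.
Add 7 hours and 49 minutes layover in Dhaka → 5:38 AM UTC (Jan 3).
Add 9 hours and 31 minutes leg 2 → 3:09 PM UTC.
Add 41 minutes layover in St. John's → 3:50 PM UTC.
Add 11 hours 10 minutes leg 3 → 3:00 AM UTC (Jan 4).
Hong Kong is UTC+8:00, so local arrival = 3:00 AM + 8:00 = 11:00 AM on Jan 4.

11:00 AM on January 4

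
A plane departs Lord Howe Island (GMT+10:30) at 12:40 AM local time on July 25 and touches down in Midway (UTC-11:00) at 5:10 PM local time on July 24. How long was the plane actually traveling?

Midway is 21:30 behind Lord Howe Island.
Clock-face elapsed time (ignoring zones) is −7 hours 30 minutes.
Actual elapsed = −7 hours 30 minutes + 21:30 = 14 hours.

14 hours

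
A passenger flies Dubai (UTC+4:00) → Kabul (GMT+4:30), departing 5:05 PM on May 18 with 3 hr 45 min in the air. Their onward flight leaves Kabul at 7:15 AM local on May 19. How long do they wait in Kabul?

Convert departure to UTC: 5:05 PM − 4:00 = 1:05 PM UTC on May 18.
Add 3 hours and 45 minutes flight time → 4:50 PM UTC.
Kabul is UTC+4:30, so local arrival = 4:50 PM + 4:30 = 9:20 PM on May 18.
Layover = 7:15 AM − 9:20 PM (+1 day) = 9 hours 55 minutes.

9 hours 55 minutes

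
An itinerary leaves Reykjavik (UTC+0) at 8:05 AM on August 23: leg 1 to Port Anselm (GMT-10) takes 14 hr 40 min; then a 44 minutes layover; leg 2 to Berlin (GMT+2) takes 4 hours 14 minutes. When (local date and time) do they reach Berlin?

5:43 AM on August 24

Reykjavik is at UTC+0, so departure is already 8:05 AM UTC on Aug 23.
Add 14 hours and 40 minutes leg 1 → 10:45 PM UTC.
Add 44 minutes layover in Port Anselm → 11:29 PM UTC.
Add 4 hours 14 minutes leg 2 → 3:43 AM UTC (Aug 24).
Berlin is UTC+2:00, so local arrival = 3:43 AM + 2:00 = 5:43 AM on Aug 24.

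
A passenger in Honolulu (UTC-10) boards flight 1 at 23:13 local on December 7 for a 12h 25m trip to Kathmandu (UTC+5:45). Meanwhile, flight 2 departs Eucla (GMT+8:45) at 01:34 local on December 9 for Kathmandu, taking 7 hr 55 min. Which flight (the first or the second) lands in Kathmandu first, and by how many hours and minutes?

Flight 1 in UTC: 23:13 + 10:00 = 09:13 on Dec 8.
+12 hours 25 minutes → arrive 21:38 UTC on Dec 8.
Flight 2 in UTC: 01:34 − 8:45 = 16:49 on Dec 8.
+7 hours and 55 minutes → arrive 00:44 UTC on Dec 9.
Flight 1 lands earlier by 3 hours 6 minutes.

the first, by 3 hours 6 minutes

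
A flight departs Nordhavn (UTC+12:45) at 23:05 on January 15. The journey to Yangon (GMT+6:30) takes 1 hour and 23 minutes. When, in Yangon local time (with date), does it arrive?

18:13 on January 15

Convert departure to UTC: 23:05 − 12:45 = 10:20 UTC on Jan 15.
Add 1 hour and 23 minutes travel time → 11:43 UTC.
Yangon is UTC+6:30, so local arrival = 11:43 + 6:30 = 18:13 on Jan 15.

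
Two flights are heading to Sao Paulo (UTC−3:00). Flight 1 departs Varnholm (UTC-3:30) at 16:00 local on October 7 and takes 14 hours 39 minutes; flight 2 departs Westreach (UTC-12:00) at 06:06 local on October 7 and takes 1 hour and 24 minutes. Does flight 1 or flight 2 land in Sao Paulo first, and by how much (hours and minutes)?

Flight 1 in UTC: 16:00 + 3:30 = 19:30 on Oct 7.
+14 hours 39 minutes → arrive 10:09 UTC on Oct 8.
Flight 2 in UTC: 06:06 + 12:00 = 18:06 on Oct 7.
+1 hour and 24 minutes → arrive 19:30 UTC on Oct 7.
Flight 2 lands earlier by 14 hours 39 minutes.

the second, by 14 hours 39 minutes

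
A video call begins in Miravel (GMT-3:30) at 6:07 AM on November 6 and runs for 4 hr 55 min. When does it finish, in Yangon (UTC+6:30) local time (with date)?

9:02 PM on Nov 6

Convert start to UTC: 6:07 AM + 3:30 = 9:37 AM UTC on Nov 6.
Add 4 hours 55 minutes duration → 2:32 PM UTC.
Yangon is UTC+6:30, so local end time = 2:32 PM + 6:30 = 9:02 PM on Nov 6.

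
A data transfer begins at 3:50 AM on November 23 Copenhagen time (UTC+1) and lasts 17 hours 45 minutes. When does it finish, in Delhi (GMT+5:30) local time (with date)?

Delhi is 4:30 ahead of Copenhagen.
After 17 hours 45 minutes it is 9:35 PM in Copenhagen.
Shift by the zone difference: 9:35 PM + 4:30 = 2:05 AM on Nov 24 in Delhi.

2:05 AM on November 24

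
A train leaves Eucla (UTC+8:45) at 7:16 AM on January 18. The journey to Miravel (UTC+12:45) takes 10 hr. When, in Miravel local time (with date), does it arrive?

9:16 PM on January 18

Convert departure to UTC: 7:16 AM − 8:45 = 10:31 PM UTC on Jan 17.
Add 10 hours travel time → 8:31 AM UTC (Jan 18).
Miravel is UTC+12:45, so local arrival = 8:31 AM + 12:45 = 9:16 PM on Jan 18.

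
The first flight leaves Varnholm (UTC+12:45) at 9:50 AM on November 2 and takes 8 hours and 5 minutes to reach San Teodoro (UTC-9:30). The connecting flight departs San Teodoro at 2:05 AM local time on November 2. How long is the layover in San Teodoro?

Convert departure to UTC: 9:50 AM − 12:45 = 9:05 PM UTC on Nov 1.
Add 8 hours and 5 minutes flight time → 5:10 AM UTC (Nov 2).
San Teodoro is UTC−9:30, so local arrival = 5:10 AM − 9:30 = 7:40 PM on Nov 1.
Layover = 2:05 AM − 7:40 PM (+1 day) = 6 hours 25 minutes.

6 hours 25 minutes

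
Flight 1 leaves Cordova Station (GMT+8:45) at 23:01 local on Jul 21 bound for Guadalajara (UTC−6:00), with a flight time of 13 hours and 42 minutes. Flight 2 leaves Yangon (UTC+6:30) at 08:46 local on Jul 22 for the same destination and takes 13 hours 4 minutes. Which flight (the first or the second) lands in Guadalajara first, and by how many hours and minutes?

Flight 1 in UTC: 23:01 − 8:45 = 14:16 on Jul 21.
+13 hours and 42 minutes → arrive 03:58 UTC on Jul 22.
Flight 2 in UTC: 08:46 − 6:30 = 02:16 on Jul 22.
+13 hours 4 minutes → arrive 15:20 UTC on Jul 22.
Flight 1 lands earlier by 11 hours 22 minutes.

the first, by 11 hours 22 minutes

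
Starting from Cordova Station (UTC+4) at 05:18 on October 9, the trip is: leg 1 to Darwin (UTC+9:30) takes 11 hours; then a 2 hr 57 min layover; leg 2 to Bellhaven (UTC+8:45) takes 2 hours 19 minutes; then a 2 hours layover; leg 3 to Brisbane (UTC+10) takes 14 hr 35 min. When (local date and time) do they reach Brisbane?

Convert departure to UTC: 05:18 − 4:00 = 01:18 UTC on Oct 9.
Add 11 hours leg 1 → 12:18 UTC.
Add 2 hours 57 minutes layover in Darwin → 15:15 UTC.
Add 2 hours 19 minutes leg 2 → 17:34 UTC.
Add 2 hours layover in Bellhaven → 19:34 UTC.
Add 14 hours and 35 minutes leg 3 → 10:09 UTC (Oct 10).
Brisbane is UTC+10:00, so local arrival = 10:09 + 10:00 = 20:09 on Oct 10.

20:09 on Oct 10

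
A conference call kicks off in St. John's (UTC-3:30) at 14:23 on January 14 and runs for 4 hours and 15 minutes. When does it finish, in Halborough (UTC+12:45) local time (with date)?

10:53 on January 15

Convert start to UTC: 14:23 + 3:30 = 17:53 UTC on Jan 14.
Add 4 hours 15 minutes duration → 22:08 UTC.
Halborough is UTC+12:45, so local end time = 22:08 + 12:45 = 10:53 on Jan 15.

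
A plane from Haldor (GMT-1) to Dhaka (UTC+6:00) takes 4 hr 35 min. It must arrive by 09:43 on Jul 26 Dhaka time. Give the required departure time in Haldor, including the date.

22:08 on July 25

Target arrival in UTC: 09:43 − 6:00 = 03:43 on Jul 26.
Subtract 4 hours and 35 minutes → departure 23:08 UTC on Jul 25.
Haldor is UTC−1:00: 23:08 − 1:00 = 22:08 on Jul 25.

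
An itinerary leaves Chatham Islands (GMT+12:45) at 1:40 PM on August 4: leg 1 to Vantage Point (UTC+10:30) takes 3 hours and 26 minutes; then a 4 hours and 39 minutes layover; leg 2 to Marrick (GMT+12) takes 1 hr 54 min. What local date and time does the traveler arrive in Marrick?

10:54 PM on Aug 4

Convert departure to UTC: 1:40 PM − 12:45 = 12:55 AM UTC on Aug 4.
Add 3 hours and 26 minutes leg 1 → 4:21 AM UTC.
Add 4 hours 39 minutes layover in Vantage Point → 9:00 AM UTC.
Add 1 hour 54 minutes leg 2 → 10:54 AM UTC.
Marrick is UTC+12:00, so local arrival = 10:54 AM + 12:00 = 10:54 PM on Aug 4.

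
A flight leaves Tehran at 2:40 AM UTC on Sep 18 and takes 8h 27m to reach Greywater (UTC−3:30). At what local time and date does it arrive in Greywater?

7:37 AM on September 18

Departure is given in UTC: 2:40 AM on Sep 18.
Add 8 hours 27 minutes → 11:07 AM UTC.
Greywater is UTC−3:30: 11:07 AM − 3:30 = 7:37 AM on Sep 18.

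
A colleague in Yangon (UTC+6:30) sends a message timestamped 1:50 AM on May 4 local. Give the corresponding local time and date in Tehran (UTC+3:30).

10:50 PM on May 3

In UTC: 1:50 AM − 6:30 = 7:20 PM on May 3.
Tehran is UTC+3:30: 7:20 PM + 3:30 = 10:50 PM on May 3.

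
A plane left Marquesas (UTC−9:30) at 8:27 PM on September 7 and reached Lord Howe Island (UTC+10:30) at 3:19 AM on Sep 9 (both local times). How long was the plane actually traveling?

Departure in UTC: 8:27 PM + 9:30 = 5:57 AM on Sep 8.
Arrival in UTC: 3:19 AM − 10:30 = 4:49 PM on Sep 8.
Elapsed = 4:49 PM − 5:57 AM = 10 hours 52 minutes.

10 hours 52 minutes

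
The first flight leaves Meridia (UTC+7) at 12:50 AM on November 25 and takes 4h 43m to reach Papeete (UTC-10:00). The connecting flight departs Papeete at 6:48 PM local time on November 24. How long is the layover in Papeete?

6 hours 15 minutes

Convert departure to UTC: 12:50 AM − 7:00 = 5:50 PM UTC on Nov 24.
Add 4 hours 43 minutes flight time → 10:33 PM UTC.
Papeete is UTC−10:00, so local arrival = 10:33 PM − 10:00 = 12:33 PM on Nov 24.
Layover = 6:48 PM − 12:33 PM = 6 hours 15 minutes.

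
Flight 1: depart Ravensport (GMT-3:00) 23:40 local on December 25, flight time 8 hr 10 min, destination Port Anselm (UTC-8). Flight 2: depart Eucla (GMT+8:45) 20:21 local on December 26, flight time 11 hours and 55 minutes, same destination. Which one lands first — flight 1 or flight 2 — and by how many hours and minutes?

the first, by 12 hours 41 minutes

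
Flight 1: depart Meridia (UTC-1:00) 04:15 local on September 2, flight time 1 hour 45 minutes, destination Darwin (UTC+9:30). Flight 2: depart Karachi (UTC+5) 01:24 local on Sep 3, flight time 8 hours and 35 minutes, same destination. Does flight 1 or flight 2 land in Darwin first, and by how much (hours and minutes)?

the first, by 21 hours 59 minutes

Flight 1 in UTC: 04:15 + 1:00 = 05:15 on Sep 2.
+1 hour 45 minutes → arrive 07:00 UTC on Sep 2.
Flight 2 in UTC: 01:24 − 5:00 = 20:24 on Sep 2.
+8 hours 35 minutes → arrive 04:59 UTC on Sep 3.
Flight 1 lands earlier by 21 hours 59 minutes.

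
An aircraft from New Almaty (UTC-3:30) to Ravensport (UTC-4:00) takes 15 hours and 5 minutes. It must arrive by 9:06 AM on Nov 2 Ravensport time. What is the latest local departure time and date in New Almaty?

6:31 PM on Nov 1

Target arrival in UTC: 9:06 AM + 4:00 = 1:06 PM on Nov 2.
Subtract 15 hours 5 minutes → departure 10:01 PM UTC on Nov 1.
New Almaty is UTC−3:30: 10:01 PM − 3:30 = 6:31 PM on Nov 1.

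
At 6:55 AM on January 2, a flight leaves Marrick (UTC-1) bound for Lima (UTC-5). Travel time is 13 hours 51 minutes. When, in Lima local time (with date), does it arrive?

Convert departure to UTC: 6:55 AM + 1:00 = 7:55 AM UTC on Jan 2.
Add 13 hours 51 minutes travel time → 9:46 PM UTC.
Lima is UTC−5:00, so local arrival = 9:46 PM − 5:00 = 4:46 PM on Jan 2.

4:46 PM on January 2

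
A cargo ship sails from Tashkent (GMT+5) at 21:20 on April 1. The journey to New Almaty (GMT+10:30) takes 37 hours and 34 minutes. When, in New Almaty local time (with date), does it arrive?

16:24 on Apr 3

Convert departure to UTC: 21:20 − 5:00 = 16:20 UTC on Apr 1.
Add 37 hours 34 minutes travel time → 05:54 UTC (Apr 3).
New Almaty is UTC+10:30, so local arrival = 05:54 + 10:30 = 16:24 on Apr 3.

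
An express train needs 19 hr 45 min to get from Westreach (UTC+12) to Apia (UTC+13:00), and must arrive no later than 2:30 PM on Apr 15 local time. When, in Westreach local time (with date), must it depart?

Target arrival in UTC: 2:30 PM − 13:00 = 1:30 AM on Apr 15.
Subtract 19 hours 45 minutes → departure 5:45 AM UTC on Apr 14.
Westreach is UTC+12:00: 5:45 AM + 12:00 = 5:45 PM on Apr 14.

5:45 PM on Apr 14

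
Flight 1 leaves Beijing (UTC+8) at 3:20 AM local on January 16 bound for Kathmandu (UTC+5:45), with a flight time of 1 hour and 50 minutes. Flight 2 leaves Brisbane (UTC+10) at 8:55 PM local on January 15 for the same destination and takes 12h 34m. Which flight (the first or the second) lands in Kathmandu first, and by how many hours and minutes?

Flight 1 in UTC: 3:20 AM − 8:00 = 7:20 PM on Jan 15.
+1 hour and 50 minutes → arrive 9:10 PM UTC on Jan 15.
Flight 2 in UTC: 8:55 PM − 10:00 = 10:55 AM on Jan 15.
+12 hours 34 minutes → arrive 11:29 PM UTC on Jan 15.
Flight 1 lands earlier by 2 hours 19 minutes.

the first, by 2 hours 19 minutes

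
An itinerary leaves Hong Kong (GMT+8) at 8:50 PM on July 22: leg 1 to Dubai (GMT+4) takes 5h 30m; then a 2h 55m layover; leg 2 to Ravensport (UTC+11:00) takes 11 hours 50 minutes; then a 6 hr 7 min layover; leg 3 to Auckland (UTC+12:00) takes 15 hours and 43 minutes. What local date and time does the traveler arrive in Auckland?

6:55 PM on July 24

Convert departure to UTC: 8:50 PM − 8:00 = 12:50 PM UTC on Jul 22.
Add 5 hours 30 minutes leg 1 → 6:20 PM UTC.
Add 2 hours and 55 minutes layover in Dubai → 9:15 PM UTC.
Add 11 hours and 50 minutes leg 2 → 9:05 AM UTC (Jul 23).
Add 6 hours 7 minutes layover in Ravensport → 3:12 PM UTC.
Add 15 hours 43 minutes leg 3 → 6:55 AM UTC (Jul 24).
Auckland is UTC+12:00, so local arrival = 6:55 AM + 12:00 = 6:55 PM on Jul 24.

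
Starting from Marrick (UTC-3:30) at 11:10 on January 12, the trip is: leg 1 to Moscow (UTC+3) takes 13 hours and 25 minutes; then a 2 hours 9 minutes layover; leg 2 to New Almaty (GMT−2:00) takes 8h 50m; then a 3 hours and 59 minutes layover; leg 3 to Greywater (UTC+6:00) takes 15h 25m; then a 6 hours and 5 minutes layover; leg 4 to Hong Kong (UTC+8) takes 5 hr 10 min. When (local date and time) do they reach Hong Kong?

Convert departure to UTC: 11:10 + 3:30 = 14:40 UTC on Jan 12.
Add 13 hours and 25 minutes leg 1 → 04:05 UTC (Jan 13).
Add 2 hours and 9 minutes layover in Moscow → 06:14 UTC.
Add 8 hours 50 minutes leg 2 → 15:04 UTC.
Add 3 hours 59 minutes layover in New Almaty → 19:03 UTC.
Add 15 hours 25 minutes leg 3 → 10:28 UTC (Jan 14).
Add 6 hours and 5 minutes layover in Greywater → 16:33 UTC.
Add 5 hours 10 minutes leg 4 → 21:43 UTC.
Hong Kong is UTC+8:00, so local arrival = 21:43 + 8:00 = 05:43 on Jan 15.

05:43 on Jan 15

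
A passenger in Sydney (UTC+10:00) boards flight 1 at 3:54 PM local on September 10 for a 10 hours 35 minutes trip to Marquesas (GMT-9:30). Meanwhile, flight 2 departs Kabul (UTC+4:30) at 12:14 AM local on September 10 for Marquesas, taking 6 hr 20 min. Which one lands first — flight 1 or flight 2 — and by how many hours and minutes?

the second, by 14 hours 25 minutes

Flight 1 in UTC: 3:54 PM − 10:00 = 5:54 AM on Sep 10.
+10 hours and 35 minutes → arrive 4:29 PM UTC on Sep 10.
Flight 2 in UTC: 12:14 AM − 4:30 = 7:44 PM on Sep 9.
+6 hours and 20 minutes → arrive 2:04 AM UTC on Sep 10.
Flight 2 lands earlier by 14 hours 25 minutes.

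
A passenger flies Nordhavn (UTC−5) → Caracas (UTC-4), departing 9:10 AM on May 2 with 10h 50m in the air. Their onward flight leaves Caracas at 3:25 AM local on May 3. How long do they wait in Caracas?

Convert departure to UTC: 9:10 AM + 5:00 = 2:10 PM UTC on May 2.
Add 10 hours and 50 minutes flight time → 1:00 AM UTC (May 3).
Caracas is UTC−4:00, so local arrival = 1:00 AM − 4:00 = 9:00 PM on May 2.
Layover = 3:25 AM − 9:00 PM (+1 day) = 6 hours 25 minutes.

6 hours 25 minutes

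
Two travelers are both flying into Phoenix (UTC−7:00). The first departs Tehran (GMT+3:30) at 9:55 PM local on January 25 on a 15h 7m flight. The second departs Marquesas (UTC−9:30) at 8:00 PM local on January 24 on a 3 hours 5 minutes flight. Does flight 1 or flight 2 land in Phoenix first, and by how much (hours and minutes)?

the second, by 24 hours 57 minutes

Flight 1 in UTC: 9:55 PM − 3:30 = 6:25 PM on Jan 25.
+15 hours and 7 minutes → arrive 9:32 AM UTC on Jan 26.
Flight 2 in UTC: 8:00 PM + 9:30 = 5:30 AM on Jan 25.
+3 hours and 5 minutes → arrive 8:35 AM UTC on Jan 25.
Flight 2 lands earlier by 24 hours 57 minutes.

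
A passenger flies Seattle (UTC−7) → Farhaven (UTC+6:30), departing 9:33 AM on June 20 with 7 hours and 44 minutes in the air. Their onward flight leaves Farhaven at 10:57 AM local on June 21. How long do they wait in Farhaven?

Convert departure to UTC: 9:33 AM + 7:00 = 4:33 PM UTC on Jun 20.
Add 7 hours and 44 minutes flight time → 12:17 AM UTC (Jun 21).
Farhaven is UTC+6:30, so local arrival = 12:17 AM + 6:30 = 6:47 AM on Jun 21.
Layover = 10:57 AM − 6:47 AM = 4 hours 10 minutes.

4 hours 10 minutes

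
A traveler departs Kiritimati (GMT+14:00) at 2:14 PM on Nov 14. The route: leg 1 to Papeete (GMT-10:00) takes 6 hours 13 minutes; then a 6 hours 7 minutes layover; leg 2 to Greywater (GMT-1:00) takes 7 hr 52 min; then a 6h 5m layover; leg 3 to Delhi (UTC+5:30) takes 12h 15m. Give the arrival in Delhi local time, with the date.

Convert departure to UTC: 2:14 PM − 14:00 = 12:14 AM UTC on Nov 14.
Add 6 hours 13 minutes leg 1 → 6:27 AM UTC.
Add 6 hours 7 minutes layover in Papeete → 12:34 PM UTC.
Add 7 hours 52 minutes leg 2 → 8:26 PM UTC.
Add 6 hours 5 minutes layover in Greywater → 2:31 AM UTC (Nov 15).
Add 12 hours and 15 minutes leg 3 → 2:46 PM UTC.
Delhi is UTC+5:30, so local arrival = 2:46 PM + 5:30 = 8:16 PM on Nov 15.

8:16 PM on November 15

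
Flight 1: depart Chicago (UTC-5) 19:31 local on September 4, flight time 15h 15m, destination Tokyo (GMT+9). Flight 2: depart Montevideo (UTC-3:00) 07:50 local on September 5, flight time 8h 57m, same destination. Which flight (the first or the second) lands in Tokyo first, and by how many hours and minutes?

Flight 1 in UTC: 19:31 + 5:00 = 00:31 on Sep 5.
+15 hours 15 minutes → arrive 15:46 UTC on Sep 5.
Flight 2 in UTC: 07:50 + 3:00 = 10:50 on Sep 5.
+8 hours 57 minutes → arrive 19:47 UTC on Sep 5.
Flight 1 lands earlier by 4 hours 1 minute.

the first, by 4 hours 1 minute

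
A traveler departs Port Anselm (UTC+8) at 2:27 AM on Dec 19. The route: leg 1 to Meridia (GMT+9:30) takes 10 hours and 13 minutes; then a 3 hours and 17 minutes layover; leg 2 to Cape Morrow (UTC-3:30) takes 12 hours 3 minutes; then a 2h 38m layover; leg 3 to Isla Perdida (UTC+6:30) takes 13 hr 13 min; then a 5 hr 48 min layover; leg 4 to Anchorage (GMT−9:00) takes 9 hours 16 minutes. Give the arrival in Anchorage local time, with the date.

5:55 PM on Dec 20

Convert departure to UTC: 2:27 AM − 8:00 = 6:27 PM UTC on Dec 18.
Add 10 hours 13 minutes leg 1 → 4:40 AM UTC (Dec 19).
Add 3 hours 17 minutes layover in Meridia → 7:57 AM UTC.
Add 12 hours and 3 minutes leg 2 → 8:00 PM UTC.
Add 2 hours 38 minutes layover in Cape Morrow → 10:38 PM UTC.
Add 13 hours and 13 minutes leg 3 → 11:51 AM UTC (Dec 20).
Add 5 hours and 48 minutes layover in Isla Perdida → 5:39 PM UTC.
Add 9 hours and 16 minutes leg 4 → 2:55 AM UTC (Dec 21).
Anchorage is UTC−9:00, so local arrival = 2:55 AM − 9:00 = 5:55 PM on Dec 20.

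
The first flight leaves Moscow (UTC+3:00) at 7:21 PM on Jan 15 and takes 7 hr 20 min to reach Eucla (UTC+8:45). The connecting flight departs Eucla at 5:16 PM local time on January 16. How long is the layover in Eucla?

Convert departure to UTC: 7:21 PM − 3:00 = 4:21 PM UTC on Jan 15.
Add 7 hours 20 minutes flight time → 11:41 PM UTC.
Eucla is UTC+8:45, so local arrival = 11:41 PM + 8:45 = 8:26 AM on Jan 16.
Layover = 5:16 PM − 8:26 AM = 8 hours 50 minutes.

8 hours 50 minutes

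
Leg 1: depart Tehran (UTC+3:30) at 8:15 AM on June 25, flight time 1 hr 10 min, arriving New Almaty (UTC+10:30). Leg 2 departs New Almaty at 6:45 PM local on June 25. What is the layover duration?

Convert departure to UTC: 8:15 AM − 3:30 = 4:45 AM UTC on Jun 25.
Add 1 hour and 10 minutes flight time → 5:55 AM UTC.
New Almaty is UTC+10:30, so local arrival = 5:55 AM + 10:30 = 4:25 PM on Jun 25.
Layover = 6:45 PM − 4:25 PM = 2 hours 20 minutes.

2 hours 20 minutes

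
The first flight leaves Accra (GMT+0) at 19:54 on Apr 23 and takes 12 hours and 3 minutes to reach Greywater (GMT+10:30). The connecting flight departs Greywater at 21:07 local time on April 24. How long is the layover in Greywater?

Accra is at UTC+0, so departure is already 19:54 UTC on Apr 23.
Add 12 hours 3 minutes flight time → 07:57 UTC (Apr 24).
Greywater is UTC+10:30, so local arrival = 07:57 + 10:30 = 18:27 on Apr 24.
Layover = 21:07 − 18:27 = 2 hours 40 minutes.

2 hours 40 minutes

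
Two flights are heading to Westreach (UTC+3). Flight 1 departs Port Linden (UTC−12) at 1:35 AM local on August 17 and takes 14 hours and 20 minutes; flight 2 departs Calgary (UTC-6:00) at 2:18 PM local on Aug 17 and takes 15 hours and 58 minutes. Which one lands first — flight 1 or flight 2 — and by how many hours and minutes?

Flight 1 in UTC: 1:35 AM + 12:00 = 1:35 PM on Aug 17.
+14 hours 20 minutes → arrive 3:55 AM UTC on Aug 18.
Flight 2 in UTC: 2:18 PM + 6:00 = 8:18 PM on Aug 17.
+15 hours and 58 minutes → arrive 12:16 PM UTC on Aug 18.
Flight 1 lands earlier by 8 hours 21 minutes.

the first, by 8 hours 21 minutes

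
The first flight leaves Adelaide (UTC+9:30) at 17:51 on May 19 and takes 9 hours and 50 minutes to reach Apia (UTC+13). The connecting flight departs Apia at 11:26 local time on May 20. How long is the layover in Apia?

4 hours 15 minutes

Convert departure to UTC: 17:51 − 9:30 = 08:21 UTC on May 19.
Add 9 hours and 50 minutes flight time → 18:11 UTC.
Apia is UTC+13:00, so local arrival = 18:11 + 13:00 = 07:11 on May 20.
Layover = 11:26 − 07:11 = 4 hours 15 minutes.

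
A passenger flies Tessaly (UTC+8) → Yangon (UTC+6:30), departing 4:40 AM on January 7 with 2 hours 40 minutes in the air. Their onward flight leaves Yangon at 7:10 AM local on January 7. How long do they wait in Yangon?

Convert departure to UTC: 4:40 AM − 8:00 = 8:40 PM UTC on Jan 6.
Add 2 hours and 40 minutes flight time → 11:20 PM UTC.
Yangon is UTC+6:30, so local arrival = 11:20 PM + 6:30 = 5:50 AM on Jan 7.
Layover = 7:10 AM − 5:50 AM = 1 hour 20 minutes.

1 hour 20 minutes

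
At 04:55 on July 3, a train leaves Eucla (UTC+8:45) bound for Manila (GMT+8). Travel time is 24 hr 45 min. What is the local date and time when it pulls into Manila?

Convert departure to UTC: 04:55 − 8:45 = 20:10 UTC on Jul 2.
Add 24 hours and 45 minutes travel time → 20:55 UTC (Jul 3).
Manila is UTC+8:00, so local arrival = 20:55 + 8:00 = 04:55 on Jul 4.

04:55 on July 4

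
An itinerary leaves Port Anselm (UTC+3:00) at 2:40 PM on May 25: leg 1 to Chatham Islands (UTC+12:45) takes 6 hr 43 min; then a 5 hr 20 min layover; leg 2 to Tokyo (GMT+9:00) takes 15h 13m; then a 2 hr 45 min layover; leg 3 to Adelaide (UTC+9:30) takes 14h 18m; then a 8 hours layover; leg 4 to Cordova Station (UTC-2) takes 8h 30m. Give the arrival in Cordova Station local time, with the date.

Convert departure to UTC: 2:40 PM − 3:00 = 11:40 AM UTC on May 25.
Add 6 hours and 43 minutes leg 1 → 6:23 PM UTC.
Add 5 hours 20 minutes layover in Chatham Islands → 11:43 PM UTC.
Add 15 hours and 13 minutes leg 2 → 2:56 PM UTC (May 26).
Add 2 hours 45 minutes layover in Tokyo → 5:41 PM UTC.
Add 14 hours 18 minutes leg 3 → 7:59 AM UTC (May 27).
Add 8 hours layover in Adelaide → 3:59 PM UTC.
Add 8 hours 30 minutes leg 4 → 12:29 AM UTC (May 28).
Cordova Station is UTC−2:00, so local arrival = 12:29 AM − 2:00 = 10:29 PM on May 27.

10:29 PM on May 27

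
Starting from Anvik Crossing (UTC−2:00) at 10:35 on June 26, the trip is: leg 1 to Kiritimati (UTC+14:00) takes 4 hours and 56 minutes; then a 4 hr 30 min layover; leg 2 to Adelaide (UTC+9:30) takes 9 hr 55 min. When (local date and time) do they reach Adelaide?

Convert departure to UTC: 10:35 + 2:00 = 12:35 UTC on Jun 26.
Add 4 hours and 56 minutes leg 1 → 17:31 UTC.
Add 4 hours 30 minutes layover in Kiritimati → 22:01 UTC.
Add 9 hours 55 minutes leg 2 → 07:56 UTC (Jun 27).
Adelaide is UTC+9:30, so local arrival = 07:56 + 9:30 = 17:26 on Jun 27.

17:26 on June 27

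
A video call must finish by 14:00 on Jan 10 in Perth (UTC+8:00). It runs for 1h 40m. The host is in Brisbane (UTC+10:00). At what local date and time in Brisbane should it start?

14:20 on Jan 10

Target end time in UTC: 14:00 − 8:00 = 06:00 on Jan 10.
Subtract 1 hour and 40 minutes → start 04:20 UTC on Jan 10.
Brisbane is UTC+10:00: 04:20 + 10:00 = 14:20 on Jan 10.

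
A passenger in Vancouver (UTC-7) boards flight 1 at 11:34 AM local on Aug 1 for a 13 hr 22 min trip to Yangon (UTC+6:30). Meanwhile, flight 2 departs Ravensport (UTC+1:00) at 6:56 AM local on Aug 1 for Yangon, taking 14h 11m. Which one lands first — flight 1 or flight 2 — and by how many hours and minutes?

the second, by 11 hours 49 minutes

Flight 1 in UTC: 11:34 AM + 7:00 = 6:34 PM on Aug 1.
+13 hours 22 minutes → arrive 7:56 AM UTC on Aug 2.
Flight 2 in UTC: 6:56 AM − 1:00 = 5:56 AM on Aug 1.
+14 hours and 11 minutes → arrive 8:07 PM UTC on Aug 1.
Flight 2 lands earlier by 11 hours 49 minutes.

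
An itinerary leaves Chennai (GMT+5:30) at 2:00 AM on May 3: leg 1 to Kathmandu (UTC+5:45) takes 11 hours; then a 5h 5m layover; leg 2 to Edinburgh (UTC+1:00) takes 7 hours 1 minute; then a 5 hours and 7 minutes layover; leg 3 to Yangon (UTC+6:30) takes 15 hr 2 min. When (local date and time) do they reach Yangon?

10:15 PM on May 4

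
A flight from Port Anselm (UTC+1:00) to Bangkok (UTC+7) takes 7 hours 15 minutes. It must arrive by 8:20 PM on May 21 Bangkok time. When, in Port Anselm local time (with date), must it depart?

Target arrival in UTC: 8:20 PM − 7:00 = 1:20 PM on May 21.
Subtract 7 hours 15 minutes → departure 6:05 AM UTC on May 21.
Port Anselm is UTC+1:00: 6:05 AM + 1:00 = 7:05 AM on May 21.

7:05 AM on May 21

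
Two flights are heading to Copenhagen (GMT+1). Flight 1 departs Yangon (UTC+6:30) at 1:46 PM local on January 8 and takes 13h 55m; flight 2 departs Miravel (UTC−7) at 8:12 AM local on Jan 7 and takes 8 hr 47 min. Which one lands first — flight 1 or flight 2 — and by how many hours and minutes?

Flight 1 in UTC: 1:46 PM − 6:30 = 7:16 AM on Jan 8.
+13 hours 55 minutes → arrive 9:11 PM UTC on Jan 8.
Flight 2 in UTC: 8:12 AM + 7:00 = 3:12 PM on Jan 7.
+8 hours 47 minutes → arrive 11:59 PM UTC on Jan 7.
Flight 2 lands earlier by 21 hours 12 minutes.

the second, by 21 hours 12 minutes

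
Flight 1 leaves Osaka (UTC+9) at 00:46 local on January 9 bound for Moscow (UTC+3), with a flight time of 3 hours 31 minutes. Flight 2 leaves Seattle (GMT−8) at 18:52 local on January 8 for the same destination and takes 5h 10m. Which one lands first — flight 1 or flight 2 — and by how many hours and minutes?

the first, by 12 hours 45 minutes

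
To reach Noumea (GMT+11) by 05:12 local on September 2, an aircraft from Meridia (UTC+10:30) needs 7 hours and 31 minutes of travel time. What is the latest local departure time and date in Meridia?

21:11 on September 1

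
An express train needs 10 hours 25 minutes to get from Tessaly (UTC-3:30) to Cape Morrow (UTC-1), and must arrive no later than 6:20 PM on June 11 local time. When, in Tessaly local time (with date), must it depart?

Target arrival in UTC: 6:20 PM + 1:00 = 7:20 PM on Jun 11.
Subtract 10 hours and 25 minutes → departure 8:55 AM UTC on Jun 11.
Tessaly is UTC−3:30: 8:55 AM − 3:30 = 5:25 AM on Jun 11.

5:25 AM on June 11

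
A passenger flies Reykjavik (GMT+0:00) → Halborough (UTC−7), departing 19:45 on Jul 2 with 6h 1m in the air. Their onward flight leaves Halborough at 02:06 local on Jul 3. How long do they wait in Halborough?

7 hours 20 minutes

Reykjavik is at UTC+0, so departure is already 19:45 UTC on Jul 2.
Add 6 hours 1 minute flight time → 01:46 UTC (Jul 3).
Halborough is UTC−7:00, so local arrival = 01:46 − 7:00 = 18:46 on Jul 2.
Layover = 02:06 − 18:46 (+1 day) = 7 hours 20 minutes.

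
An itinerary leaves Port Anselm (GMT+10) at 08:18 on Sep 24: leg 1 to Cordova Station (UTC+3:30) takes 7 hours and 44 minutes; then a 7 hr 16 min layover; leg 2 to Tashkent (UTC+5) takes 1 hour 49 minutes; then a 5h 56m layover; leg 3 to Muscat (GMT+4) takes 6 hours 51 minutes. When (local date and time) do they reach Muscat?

07:54 on September 25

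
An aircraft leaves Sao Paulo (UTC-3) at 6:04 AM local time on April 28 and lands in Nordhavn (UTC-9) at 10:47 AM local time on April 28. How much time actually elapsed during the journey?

10 hours 43 minutes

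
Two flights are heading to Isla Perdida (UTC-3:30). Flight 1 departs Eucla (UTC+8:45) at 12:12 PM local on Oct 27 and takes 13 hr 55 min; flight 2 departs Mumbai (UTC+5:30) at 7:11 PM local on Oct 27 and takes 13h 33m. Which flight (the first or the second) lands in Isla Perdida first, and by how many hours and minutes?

Flight 1 in UTC: 12:12 PM − 8:45 = 3:27 AM on Oct 27.
+13 hours and 55 minutes → arrive 5:22 PM UTC on Oct 27.
Flight 2 in UTC: 7:11 PM − 5:30 = 1:41 PM on Oct 27.
+13 hours 33 minutes → arrive 3:14 AM UTC on Oct 28.
Flight 1 lands earlier by 9 hours 52 minutes.

the first, by 9 hours 52 minutes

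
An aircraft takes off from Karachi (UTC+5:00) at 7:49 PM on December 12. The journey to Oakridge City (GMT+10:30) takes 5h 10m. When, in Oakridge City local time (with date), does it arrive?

Convert departure to UTC: 7:49 PM − 5:00 = 2:49 PM UTC on Dec 12.
Add 5 hours 10 minutes travel time → 7:59 PM UTC.
Oakridge City is UTC+10:30, so local arrival = 7:59 PM + 10:30 = 6:29 AM on Dec 13.

6:29 AM on December 13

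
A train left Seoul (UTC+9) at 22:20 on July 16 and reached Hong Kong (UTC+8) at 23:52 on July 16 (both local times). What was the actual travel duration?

2 hours 32 minutes

Hong Kong is 1:00 behind Seoul.
Clock-face elapsed time (ignoring zones) is 1 hour 32 minutes.
Actual elapsed = 1 hour 32 minutes + 1:00 = 2 hours 32 minutes.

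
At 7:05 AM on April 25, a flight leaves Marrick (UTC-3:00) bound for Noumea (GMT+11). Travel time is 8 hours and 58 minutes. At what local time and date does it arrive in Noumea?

6:03 AM on April 26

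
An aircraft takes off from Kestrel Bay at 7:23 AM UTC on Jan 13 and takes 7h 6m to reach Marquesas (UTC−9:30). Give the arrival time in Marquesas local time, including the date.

4:59 AM on January 13

Departure is given in UTC: 7:23 AM on Jan 13.
Add 7 hours and 6 minutes → 2:29 PM UTC.
Marquesas is UTC−9:30: 2:29 PM − 9:30 = 4:59 AM on Jan 13.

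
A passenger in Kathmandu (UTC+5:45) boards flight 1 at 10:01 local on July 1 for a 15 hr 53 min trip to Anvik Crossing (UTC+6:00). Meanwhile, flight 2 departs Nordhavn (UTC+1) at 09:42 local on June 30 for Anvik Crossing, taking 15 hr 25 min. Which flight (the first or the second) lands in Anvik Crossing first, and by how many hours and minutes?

the second, by 20 hours 2 minutes

Flight 1 in UTC: 10:01 − 5:45 = 04:16 on Jul 1.
+15 hours 53 minutes → arrive 20:09 UTC on Jul 1.
Flight 2 in UTC: 09:42 − 1:00 = 08:42 on Jun 30.
+15 hours 25 minutes → arrive 00:07 UTC on Jul 1.
Flight 2 lands earlier by 20 hours 2 minutes.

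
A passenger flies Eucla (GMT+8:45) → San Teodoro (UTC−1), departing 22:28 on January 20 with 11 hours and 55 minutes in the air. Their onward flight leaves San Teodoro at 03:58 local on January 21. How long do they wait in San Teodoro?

3 hours 20 minutes

Convert departure to UTC: 22:28 − 8:45 = 13:43 UTC on Jan 20.
Add 11 hours 55 minutes flight time → 01:38 UTC (Jan 21).
San Teodoro is UTC−1:00, so local arrival = 01:38 − 1:00 = 00:38 on Jan 21.
Layover = 03:58 − 00:38 = 3 hours 20 minutes.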